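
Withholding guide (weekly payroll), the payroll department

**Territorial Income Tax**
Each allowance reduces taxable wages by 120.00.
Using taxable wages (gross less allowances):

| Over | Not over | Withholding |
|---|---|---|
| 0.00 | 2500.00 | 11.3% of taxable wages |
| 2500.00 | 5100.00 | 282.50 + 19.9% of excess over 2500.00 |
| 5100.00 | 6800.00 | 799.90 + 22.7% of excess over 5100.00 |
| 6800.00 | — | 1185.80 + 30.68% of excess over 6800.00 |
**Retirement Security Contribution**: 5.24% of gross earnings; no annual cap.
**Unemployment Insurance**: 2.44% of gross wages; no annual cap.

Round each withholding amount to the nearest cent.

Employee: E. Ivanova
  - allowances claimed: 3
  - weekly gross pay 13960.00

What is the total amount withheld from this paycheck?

4344.16

Territorial Income Tax: taxable = 13960.00 − 3×120.00 = 13600.00
  1185.80 + 30.68% × (13600.00 − 6800.00) = 1185.80 + 30.68% × 6800.00 = 3272.04
Retirement Security Contribution: 5.24% × 13960.00 = 731.50
Unemployment Insurance: 2.44% × 13960.00 = 340.62
Total: 3272.04 + 731.50 + 340.62 = 4344.16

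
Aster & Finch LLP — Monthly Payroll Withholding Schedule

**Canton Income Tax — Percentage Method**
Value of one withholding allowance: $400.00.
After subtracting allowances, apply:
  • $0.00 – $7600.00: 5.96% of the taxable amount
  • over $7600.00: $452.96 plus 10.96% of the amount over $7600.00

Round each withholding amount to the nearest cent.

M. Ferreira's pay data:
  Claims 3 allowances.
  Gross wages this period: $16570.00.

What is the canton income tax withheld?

Canton Income Tax: taxable = $16570.00 − 3×$400.00 = $15370.00
  $452.96 + 10.96% × ($15370.00 − $7600.00) = $452.96 + 10.96% × $7770.00 = $1304.55

$1304.55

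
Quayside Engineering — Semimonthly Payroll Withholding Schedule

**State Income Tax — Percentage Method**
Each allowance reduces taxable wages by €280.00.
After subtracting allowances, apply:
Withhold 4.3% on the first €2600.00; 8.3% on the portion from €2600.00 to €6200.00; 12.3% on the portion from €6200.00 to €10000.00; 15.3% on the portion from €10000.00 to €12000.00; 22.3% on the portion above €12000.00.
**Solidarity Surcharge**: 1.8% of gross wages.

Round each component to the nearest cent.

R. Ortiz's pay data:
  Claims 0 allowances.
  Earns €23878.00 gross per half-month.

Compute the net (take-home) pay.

€19615.41

State Income Tax: taxable = €23878.00
  €1184.00 + 22.3% × (€23878.00 − €12000.00) = €1184.00 + 22.3% × €11878.00 = €3832.79
Solidarity Surcharge: 1.8% × €23878.00 = €429.80
Total withheld: €3832.79 + €429.80 = €4262.59
Net pay: €23878.00 − €4262.59 = €19615.41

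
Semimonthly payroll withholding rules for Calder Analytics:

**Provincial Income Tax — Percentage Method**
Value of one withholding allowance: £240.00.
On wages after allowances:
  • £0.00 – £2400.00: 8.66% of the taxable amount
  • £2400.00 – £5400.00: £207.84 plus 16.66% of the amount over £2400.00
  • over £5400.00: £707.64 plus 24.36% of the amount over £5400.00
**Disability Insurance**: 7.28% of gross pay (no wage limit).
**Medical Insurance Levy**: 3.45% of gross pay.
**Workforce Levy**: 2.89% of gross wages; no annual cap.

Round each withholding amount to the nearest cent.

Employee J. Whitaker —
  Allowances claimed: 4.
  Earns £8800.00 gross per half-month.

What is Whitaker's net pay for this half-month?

Provincial Income Tax: taxable = £8800.00 − 4×£240.00 = £7840.00
  £707.64 + 24.36% × (£7840.00 − £5400.00) = £707.64 + 24.36% × £2440.00 = £1302.02
Disability Insurance: 7.28% × £8800.00 = £640.64
Medical Insurance Levy: 3.45% × £8800.00 = £303.60
Workforce Levy: 2.89% × £8800.00 = £254.32
Total withheld: £1302.02 + £640.64 + £303.60 + £254.32 = £2500.58
Net pay: £8800.00 − £2500.58 = £6299.42

£6299.42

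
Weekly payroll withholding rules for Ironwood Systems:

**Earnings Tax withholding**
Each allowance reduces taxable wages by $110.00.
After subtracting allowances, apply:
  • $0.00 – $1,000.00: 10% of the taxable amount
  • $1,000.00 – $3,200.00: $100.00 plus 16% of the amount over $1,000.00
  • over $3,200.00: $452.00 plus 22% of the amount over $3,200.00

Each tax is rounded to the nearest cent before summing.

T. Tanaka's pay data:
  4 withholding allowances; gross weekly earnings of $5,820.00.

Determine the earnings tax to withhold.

$931.60

Earnings Tax: taxable = $5,820.00 − 4×$110.00 = $5,380.00
  $452.00 + 22% × ($5,380.00 − $3,200.00) = $452.00 + 22% × $2,180.00 = $931.60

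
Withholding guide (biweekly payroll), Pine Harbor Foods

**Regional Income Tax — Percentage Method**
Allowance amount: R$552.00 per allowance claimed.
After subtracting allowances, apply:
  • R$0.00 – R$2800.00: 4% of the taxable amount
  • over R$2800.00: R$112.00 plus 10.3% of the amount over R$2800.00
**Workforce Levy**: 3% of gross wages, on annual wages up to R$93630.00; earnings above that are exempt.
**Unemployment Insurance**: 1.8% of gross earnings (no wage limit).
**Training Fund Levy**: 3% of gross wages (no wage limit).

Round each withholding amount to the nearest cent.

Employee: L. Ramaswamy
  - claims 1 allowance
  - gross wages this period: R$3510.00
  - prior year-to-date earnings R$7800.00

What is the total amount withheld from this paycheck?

Regional Income Tax: taxable = R$3510.00 − 1×R$552.00 = R$2958.00
  R$112.00 + 10.3% × (R$2958.00 − R$2800.00) = R$112.00 + 10.3% × R$158.00 = R$128.27
Workforce Levy: 3% × R$3510.00 = R$105.30
Unemployment Insurance: 1.8% × R$3510.00 = R$63.18
Training Fund Levy: 3% × R$3510.00 = R$105.30
Total: R$128.27 + R$105.30 + R$63.18 + R$105.30 = R$402.05

R$402.05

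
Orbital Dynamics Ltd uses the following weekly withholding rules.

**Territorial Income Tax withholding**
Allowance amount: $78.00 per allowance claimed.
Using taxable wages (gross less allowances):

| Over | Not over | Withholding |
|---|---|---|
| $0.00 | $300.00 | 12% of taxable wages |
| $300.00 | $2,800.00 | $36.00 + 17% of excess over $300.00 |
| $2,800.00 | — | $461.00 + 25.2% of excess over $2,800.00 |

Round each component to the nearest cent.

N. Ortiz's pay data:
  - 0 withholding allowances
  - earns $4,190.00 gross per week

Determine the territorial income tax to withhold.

Territorial Income Tax: taxable = $4,190.00
  $461.00 + 25.2% × ($4,190.00 − $2,800.00) = $461.00 + 25.2% × $1,390.00 = $811.28

$811.28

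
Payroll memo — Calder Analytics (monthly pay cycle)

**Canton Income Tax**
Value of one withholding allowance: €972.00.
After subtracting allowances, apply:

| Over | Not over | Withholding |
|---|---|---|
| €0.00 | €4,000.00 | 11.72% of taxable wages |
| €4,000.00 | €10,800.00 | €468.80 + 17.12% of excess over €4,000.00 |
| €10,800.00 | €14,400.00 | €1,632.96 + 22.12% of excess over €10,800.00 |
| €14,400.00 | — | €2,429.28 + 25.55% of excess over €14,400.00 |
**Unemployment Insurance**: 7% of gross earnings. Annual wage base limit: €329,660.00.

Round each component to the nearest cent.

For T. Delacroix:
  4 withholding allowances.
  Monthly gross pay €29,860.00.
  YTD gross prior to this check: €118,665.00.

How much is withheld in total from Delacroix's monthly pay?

€7,476.13

Canton Income Tax: taxable = €29,860.00 − 4×€972.00 = €25,972.00
  €2,429.28 + 25.55% × (€25,972.00 − €14,400.00) = €2,429.28 + 25.55% × €11,572.00 = €5,385.93
Unemployment Insurance: 7% × €29,860.00 = €2,090.20
Total: €5,385.93 + €2,090.20 = €7,476.13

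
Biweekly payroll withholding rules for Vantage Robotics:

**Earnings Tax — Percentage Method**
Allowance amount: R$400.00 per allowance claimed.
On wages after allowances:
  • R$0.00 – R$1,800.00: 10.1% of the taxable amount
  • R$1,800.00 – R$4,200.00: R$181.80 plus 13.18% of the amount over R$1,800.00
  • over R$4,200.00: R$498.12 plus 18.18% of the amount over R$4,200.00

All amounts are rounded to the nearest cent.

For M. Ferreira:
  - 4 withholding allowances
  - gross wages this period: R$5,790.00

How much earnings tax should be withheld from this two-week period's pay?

R$496.80

Earnings Tax: taxable = R$5,790.00 − 4×R$400.00 = R$4,190.00
  R$181.80 + 13.18% × (R$4,190.00 − R$1,800.00) = R$181.80 + 13.18% × R$2,390.00 = R$496.80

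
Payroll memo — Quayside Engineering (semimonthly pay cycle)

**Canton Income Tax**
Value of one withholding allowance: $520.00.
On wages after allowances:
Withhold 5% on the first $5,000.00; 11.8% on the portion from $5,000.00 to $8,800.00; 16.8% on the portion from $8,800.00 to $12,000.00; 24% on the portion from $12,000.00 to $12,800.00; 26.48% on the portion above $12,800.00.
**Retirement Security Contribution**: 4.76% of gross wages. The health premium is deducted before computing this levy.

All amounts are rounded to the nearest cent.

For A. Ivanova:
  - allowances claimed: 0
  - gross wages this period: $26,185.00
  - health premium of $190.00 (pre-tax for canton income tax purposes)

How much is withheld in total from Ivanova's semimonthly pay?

$6,159.40

Canton Income Tax: taxable = $26,185.00 − $190.00 = $25,995.00
  $1,428.00 + 26.48% × ($25,995.00 − $12,800.00) = $1,428.00 + 26.48% × $13,195.00 = $4,922.04
Retirement Security Contribution: 4.76% × $25,995.00 = $1,237.36
Total: $4,922.04 + $1,237.36 = $6,159.40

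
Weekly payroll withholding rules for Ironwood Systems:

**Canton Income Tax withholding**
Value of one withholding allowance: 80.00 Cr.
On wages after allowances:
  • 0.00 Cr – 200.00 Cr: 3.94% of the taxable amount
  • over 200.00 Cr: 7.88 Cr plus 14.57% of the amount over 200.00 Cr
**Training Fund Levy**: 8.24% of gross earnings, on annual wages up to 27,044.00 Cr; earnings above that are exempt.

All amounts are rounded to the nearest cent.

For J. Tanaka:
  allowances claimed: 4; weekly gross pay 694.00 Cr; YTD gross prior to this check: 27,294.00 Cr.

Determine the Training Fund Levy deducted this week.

Training Fund Levy: YTD 27,294.00 Cr ≥ cap 27,044.00 Cr → 0.00 Cr

0.00 Cr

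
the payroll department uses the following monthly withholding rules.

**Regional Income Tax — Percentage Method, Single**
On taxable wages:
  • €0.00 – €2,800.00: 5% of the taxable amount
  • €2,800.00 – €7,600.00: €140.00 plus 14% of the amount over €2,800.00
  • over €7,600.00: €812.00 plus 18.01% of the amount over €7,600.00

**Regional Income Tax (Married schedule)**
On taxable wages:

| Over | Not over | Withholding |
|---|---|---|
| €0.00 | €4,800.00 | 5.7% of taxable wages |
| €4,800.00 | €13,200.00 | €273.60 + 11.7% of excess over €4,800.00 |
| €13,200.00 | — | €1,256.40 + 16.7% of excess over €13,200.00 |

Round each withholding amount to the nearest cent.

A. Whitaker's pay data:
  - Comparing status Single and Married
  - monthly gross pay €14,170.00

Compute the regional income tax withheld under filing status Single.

Regional Income Tax (Single): taxable = €14,170.00
  €812.00 + 18.01% × (€14,170.00 − €7,600.00) = €812.00 + 18.01% × €6,570.00 = €1,995.26

€1,995.26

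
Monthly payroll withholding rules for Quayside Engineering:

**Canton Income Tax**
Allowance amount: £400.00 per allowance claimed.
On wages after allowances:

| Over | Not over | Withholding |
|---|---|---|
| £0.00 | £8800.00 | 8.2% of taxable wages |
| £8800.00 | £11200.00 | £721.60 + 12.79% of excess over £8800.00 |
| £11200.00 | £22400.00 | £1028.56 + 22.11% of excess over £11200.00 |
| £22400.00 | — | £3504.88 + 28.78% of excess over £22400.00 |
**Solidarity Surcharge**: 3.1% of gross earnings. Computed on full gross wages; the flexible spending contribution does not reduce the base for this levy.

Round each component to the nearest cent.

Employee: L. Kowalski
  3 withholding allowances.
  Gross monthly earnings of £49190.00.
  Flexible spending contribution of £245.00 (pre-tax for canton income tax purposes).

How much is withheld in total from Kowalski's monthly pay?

Canton Income Tax: taxable = £49190.00 − £245.00 − 3×£400.00 = £47745.00
  £3504.88 + 28.78% × (£47745.00 − £22400.00) = £3504.88 + 28.78% × £25345.00 = £10799.17
Solidarity Surcharge: 3.1% × £49190.00 = £1524.89
Total: £10799.17 + £1524.89 = £12324.06

£12324.06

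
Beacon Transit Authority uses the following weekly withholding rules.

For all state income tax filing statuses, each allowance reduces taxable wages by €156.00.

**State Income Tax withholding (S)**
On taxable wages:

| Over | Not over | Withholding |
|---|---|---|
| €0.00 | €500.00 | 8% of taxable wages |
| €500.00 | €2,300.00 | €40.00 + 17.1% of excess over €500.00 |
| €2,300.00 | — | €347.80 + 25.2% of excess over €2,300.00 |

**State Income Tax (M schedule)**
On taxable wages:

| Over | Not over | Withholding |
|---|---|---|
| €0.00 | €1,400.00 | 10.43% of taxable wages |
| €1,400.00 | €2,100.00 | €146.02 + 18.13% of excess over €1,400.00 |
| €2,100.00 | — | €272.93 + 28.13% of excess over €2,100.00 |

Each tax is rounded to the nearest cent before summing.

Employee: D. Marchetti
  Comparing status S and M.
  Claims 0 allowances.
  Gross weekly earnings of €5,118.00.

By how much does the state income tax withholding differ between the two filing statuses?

State Income Tax (S): taxable = €5,118.00
  €347.80 + 25.2% × (€5,118.00 − €2,300.00) = €347.80 + 25.2% × €2,818.00 = €1,057.94
State Income Tax (M): taxable = €5,118.00
  €272.93 + 28.13% × (€5,118.00 − €2,100.00) = €272.93 + 28.13% × €3,018.00 = €1,121.89
Difference: |€1,057.94 − €1,121.89| = €63.95 (higher under M)

€63.95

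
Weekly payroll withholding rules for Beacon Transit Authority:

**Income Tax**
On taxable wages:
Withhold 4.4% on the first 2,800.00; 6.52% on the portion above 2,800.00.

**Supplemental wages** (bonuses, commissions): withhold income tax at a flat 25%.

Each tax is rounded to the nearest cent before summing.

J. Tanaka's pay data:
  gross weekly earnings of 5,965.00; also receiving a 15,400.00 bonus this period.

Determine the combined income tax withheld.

Income Tax: taxable = 5,965.00
  123.20 + 6.52% × (5,965.00 − 2,800.00) = 123.20 + 6.52% × 3,165.00 = 329.56
Supplemental (25% flat on bonus): 25% × 15,400.00 = 3,850.00
Total income tax: 329.56 + 3,850.00 = 4,179.56

4,179.56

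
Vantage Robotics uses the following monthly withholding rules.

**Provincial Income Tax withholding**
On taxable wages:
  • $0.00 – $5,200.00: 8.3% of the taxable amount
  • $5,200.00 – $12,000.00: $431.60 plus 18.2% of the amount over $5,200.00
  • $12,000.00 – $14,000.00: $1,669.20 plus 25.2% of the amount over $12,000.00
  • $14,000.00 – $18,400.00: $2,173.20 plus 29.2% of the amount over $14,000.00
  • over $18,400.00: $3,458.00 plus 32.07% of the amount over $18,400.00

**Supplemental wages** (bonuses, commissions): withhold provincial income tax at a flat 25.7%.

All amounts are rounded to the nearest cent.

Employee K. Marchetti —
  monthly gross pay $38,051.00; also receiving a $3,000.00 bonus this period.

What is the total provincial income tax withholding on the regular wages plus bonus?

$10,531.08

Provincial Income Tax: taxable = $38,051.00
  $3,458.00 + 32.07% × ($38,051.00 − $18,400.00) = $3,458.00 + 32.07% × $19,651.00 = $9,760.08
Supplemental (25.7% flat on bonus): 25.7% × $3,000.00 = $771.00
Total provincial income tax: $9,760.08 + $771.00 = $10,531.08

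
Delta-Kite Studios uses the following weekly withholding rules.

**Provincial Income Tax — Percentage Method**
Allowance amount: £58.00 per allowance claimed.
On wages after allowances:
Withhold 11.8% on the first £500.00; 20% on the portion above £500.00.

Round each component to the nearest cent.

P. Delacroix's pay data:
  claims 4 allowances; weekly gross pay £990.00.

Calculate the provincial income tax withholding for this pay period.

Provincial Income Tax: taxable = £990.00 − 4×£58.00 = £758.00
  £59.00 + 20% × (£758.00 − £500.00) = £59.00 + 20% × £258.00 = £110.60

£110.60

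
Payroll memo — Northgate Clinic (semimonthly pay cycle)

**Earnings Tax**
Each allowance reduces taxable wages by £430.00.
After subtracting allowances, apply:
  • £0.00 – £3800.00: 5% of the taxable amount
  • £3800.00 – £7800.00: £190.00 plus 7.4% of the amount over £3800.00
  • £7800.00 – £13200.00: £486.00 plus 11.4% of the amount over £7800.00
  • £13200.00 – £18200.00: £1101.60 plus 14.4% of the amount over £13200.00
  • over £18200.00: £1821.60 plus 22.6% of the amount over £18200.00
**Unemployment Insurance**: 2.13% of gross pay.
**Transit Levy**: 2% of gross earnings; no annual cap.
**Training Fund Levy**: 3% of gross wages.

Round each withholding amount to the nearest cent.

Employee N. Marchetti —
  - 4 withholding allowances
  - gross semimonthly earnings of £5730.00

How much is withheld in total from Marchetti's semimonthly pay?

Earnings Tax: taxable = £5730.00 − 4×£430.00 = £4010.00
  £190.00 + 7.4% × (£4010.00 − £3800.00) = £190.00 + 7.4% × £210.00 = £205.54
Unemployment Insurance: 2.13% × £5730.00 = £122.05
Transit Levy: 2% × £5730.00 = £114.60
Training Fund Levy: 3% × £5730.00 = £171.90
Total: £205.54 + £122.05 + £114.60 + £171.90 = £614.09

£614.09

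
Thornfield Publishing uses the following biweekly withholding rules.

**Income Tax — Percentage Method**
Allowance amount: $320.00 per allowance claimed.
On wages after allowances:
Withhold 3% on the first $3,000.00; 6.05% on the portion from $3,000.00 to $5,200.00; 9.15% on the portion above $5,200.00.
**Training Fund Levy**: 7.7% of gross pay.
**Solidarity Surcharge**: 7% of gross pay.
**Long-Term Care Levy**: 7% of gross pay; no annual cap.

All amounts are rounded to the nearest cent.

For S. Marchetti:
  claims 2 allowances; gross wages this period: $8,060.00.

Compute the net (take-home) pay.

Income Tax: taxable = $8,060.00 − 2×$320.00 = $7,420.00
  $223.10 + 9.15% × ($7,420.00 − $5,200.00) = $223.10 + 9.15% × $2,220.00 = $426.23
Training Fund Levy: 7.7% × $8,060.00 = $620.62
Solidarity Surcharge: 7% × $8,060.00 = $564.20
Long-Term Care Levy: 7% × $8,060.00 = $564.20
Total withheld: $426.23 + $620.62 + $564.20 + $564.20 = $2,175.25
Net pay: $8,060.00 − $2,175.25 = $5,884.75

$5,884.75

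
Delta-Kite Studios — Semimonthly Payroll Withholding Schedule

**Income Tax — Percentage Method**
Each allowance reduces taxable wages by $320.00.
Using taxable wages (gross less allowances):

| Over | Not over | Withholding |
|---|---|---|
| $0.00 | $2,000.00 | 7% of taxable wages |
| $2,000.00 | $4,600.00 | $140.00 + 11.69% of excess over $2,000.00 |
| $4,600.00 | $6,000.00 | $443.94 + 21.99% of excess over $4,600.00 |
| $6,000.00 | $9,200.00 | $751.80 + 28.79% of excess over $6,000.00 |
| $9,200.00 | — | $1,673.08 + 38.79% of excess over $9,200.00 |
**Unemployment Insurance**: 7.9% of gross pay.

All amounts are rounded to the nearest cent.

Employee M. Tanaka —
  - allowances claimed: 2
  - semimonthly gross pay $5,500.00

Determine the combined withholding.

$935.61

Income Tax: taxable = $5,500.00 − 2×$320.00 = $4,860.00
  $443.94 + 21.99% × ($4,860.00 − $4,600.00) = $443.94 + 21.99% × $260.00 = $501.11
Unemployment Insurance: 7.9% × $5,500.00 = $434.50
Total: $501.11 + $434.50 = $935.61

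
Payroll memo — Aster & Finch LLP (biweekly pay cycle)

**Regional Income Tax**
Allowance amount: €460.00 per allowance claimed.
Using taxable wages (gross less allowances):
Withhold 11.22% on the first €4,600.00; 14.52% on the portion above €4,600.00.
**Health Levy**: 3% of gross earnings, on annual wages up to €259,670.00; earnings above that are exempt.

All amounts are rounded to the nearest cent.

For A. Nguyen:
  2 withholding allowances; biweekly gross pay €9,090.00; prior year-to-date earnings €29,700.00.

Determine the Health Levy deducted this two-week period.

€272.70

Health Levy: 3% × €9,090.00 = €272.70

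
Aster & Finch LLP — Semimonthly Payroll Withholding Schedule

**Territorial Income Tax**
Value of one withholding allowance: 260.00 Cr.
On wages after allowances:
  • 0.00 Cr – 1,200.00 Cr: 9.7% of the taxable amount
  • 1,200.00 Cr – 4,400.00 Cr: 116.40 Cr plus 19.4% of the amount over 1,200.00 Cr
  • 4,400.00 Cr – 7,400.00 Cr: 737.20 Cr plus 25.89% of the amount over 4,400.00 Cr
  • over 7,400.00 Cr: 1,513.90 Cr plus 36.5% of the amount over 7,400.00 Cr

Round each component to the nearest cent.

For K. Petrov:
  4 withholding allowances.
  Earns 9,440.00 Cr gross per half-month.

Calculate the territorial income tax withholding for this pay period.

1,878.90 Cr

Territorial Income Tax: taxable = 9,440.00 Cr − 4×260.00 Cr = 8,400.00 Cr
  1,513.90 Cr + 36.5% × (8,400.00 Cr − 7,400.00 Cr) = 1,513.90 Cr + 36.5% × 1,000.00 Cr = 1,878.90 Cr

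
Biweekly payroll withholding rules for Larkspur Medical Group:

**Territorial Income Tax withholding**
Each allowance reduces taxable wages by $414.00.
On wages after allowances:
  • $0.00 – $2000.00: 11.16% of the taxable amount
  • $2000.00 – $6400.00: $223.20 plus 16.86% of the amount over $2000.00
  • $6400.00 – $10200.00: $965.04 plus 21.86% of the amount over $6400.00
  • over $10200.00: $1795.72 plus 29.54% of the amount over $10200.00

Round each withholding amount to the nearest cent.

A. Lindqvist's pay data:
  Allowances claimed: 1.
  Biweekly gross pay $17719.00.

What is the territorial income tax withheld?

Territorial Income Tax: taxable = $17719.00 − 1×$414.00 = $17305.00
  $1795.72 + 29.54% × ($17305.00 − $10200.00) = $1795.72 + 29.54% × $7105.00 = $3894.54

$3894.54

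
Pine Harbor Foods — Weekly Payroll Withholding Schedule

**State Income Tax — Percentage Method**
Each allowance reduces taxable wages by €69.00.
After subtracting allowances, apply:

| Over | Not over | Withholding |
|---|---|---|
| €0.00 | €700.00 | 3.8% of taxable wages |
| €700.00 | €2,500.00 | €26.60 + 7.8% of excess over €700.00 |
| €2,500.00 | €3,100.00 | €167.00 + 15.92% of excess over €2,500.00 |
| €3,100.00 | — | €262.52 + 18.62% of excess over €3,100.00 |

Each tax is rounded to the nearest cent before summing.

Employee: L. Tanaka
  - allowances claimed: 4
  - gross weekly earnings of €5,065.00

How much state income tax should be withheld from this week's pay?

State Income Tax: taxable = €5,065.00 − 4×€69.00 = €4,789.00
  €262.52 + 18.62% × (€4,789.00 − €3,100.00) = €262.52 + 18.62% × €1,689.00 = €577.01

€577.01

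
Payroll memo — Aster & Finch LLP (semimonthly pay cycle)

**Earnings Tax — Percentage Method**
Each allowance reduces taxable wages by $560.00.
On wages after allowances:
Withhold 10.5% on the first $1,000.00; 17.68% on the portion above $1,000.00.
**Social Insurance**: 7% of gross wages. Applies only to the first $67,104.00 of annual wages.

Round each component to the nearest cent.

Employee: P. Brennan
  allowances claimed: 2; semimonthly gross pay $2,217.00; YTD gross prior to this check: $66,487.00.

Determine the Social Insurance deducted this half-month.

Social Insurance: cap $67,104.00 − YTD $66,487.00 = $617.00 subject; 7% × $617.00 = $43.19

$43.19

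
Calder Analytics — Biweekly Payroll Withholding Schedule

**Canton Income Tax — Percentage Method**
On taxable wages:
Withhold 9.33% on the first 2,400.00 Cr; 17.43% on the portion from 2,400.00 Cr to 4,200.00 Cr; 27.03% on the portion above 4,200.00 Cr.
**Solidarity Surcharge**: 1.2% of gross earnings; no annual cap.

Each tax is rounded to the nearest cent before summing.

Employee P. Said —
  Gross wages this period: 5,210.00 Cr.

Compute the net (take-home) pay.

Canton Income Tax: taxable = 5,210.00 Cr
  537.66 Cr + 27.03% × (5,210.00 Cr − 4,200.00 Cr) = 537.66 Cr + 27.03% × 1,010.00 Cr = 810.66 Cr
Solidarity Surcharge: 1.2% × 5,210.00 Cr = 62.52 Cr
Total withheld: 810.66 Cr + 62.52 Cr = 873.18 Cr
Net pay: 5,210.00 Cr − 873.18 Cr = 4,336.82 Cr

4,336.82 Cr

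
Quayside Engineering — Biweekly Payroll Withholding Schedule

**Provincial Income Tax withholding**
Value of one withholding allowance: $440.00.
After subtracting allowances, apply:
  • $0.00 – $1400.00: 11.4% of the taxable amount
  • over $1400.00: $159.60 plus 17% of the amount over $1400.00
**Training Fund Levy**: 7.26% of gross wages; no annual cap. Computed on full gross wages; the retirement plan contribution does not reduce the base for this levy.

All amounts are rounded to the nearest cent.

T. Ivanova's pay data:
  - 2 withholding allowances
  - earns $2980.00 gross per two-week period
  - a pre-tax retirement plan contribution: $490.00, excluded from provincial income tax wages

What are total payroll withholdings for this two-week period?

$411.65

Provincial Income Tax: taxable = $2980.00 − $490.00 − 2×$440.00 = $1610.00
  $159.60 + 17% × ($1610.00 − $1400.00) = $159.60 + 17% × $210.00 = $195.30
Training Fund Levy: 7.26% × $2980.00 = $216.35
Total: $195.30 + $216.35 = $411.65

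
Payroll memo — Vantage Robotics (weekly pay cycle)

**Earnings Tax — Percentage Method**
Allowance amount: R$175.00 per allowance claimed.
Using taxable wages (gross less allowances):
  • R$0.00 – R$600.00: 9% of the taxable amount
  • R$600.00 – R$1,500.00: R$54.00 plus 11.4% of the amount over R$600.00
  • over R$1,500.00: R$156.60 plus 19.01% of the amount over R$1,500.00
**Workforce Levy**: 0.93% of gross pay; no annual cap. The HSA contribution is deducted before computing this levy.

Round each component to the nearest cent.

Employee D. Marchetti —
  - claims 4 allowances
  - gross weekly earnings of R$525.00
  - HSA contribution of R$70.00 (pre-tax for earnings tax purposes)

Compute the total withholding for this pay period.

R$4.23

Earnings Tax: taxable = R$525.00 − R$70.00 − 4×R$175.00 = R$-245.00
  Taxable ≤ 0 → R$0.00
Workforce Levy: 0.93% × R$455.00 = R$4.23
Total: R$0.00 + R$4.23 = R$4.23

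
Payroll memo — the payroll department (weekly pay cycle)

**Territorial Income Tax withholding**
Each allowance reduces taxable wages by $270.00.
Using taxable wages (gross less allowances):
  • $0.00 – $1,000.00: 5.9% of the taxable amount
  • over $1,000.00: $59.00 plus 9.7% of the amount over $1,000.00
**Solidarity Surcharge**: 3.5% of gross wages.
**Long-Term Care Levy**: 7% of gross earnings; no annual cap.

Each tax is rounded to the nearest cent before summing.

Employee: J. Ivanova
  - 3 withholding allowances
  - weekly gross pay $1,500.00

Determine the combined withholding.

Territorial Income Tax: taxable = $1,500.00 − 3×$270.00 = $690.00
  5.9% × $690.00 = $40.71
Solidarity Surcharge: 3.5% × $1,500.00 = $52.50
Long-Term Care Levy: 7% × $1,500.00 = $105.00
Total: $40.71 + $52.50 + $105.00 = $198.21

$198.21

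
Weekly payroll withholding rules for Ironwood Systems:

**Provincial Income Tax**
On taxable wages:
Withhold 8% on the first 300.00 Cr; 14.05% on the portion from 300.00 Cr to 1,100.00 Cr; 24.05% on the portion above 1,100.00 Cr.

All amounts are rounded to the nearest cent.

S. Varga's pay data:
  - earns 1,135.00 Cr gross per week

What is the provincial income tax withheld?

144.82 Cr

Provincial Income Tax: taxable = 1,135.00 Cr
  136.40 Cr + 24.05% × (1,135.00 Cr − 1,100.00 Cr) = 136.40 Cr + 24.05% × 35.00 Cr = 144.82 Cr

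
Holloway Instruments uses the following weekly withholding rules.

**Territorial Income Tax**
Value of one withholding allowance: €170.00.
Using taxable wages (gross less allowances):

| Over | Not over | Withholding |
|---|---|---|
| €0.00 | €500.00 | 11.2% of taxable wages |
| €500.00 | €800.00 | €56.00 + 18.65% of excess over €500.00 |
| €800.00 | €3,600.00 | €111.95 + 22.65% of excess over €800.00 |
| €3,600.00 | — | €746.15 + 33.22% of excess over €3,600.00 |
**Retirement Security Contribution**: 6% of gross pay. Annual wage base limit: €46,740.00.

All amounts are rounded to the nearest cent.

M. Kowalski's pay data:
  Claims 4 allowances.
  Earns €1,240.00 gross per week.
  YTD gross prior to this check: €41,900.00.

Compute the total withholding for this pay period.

Territorial Income Tax: taxable = €1,240.00 − 4×€170.00 = €560.00
  €56.00 + 18.65% × (€560.00 − €500.00) = €56.00 + 18.65% × €60.00 = €67.19
Retirement Security Contribution: 6% × €1,240.00 = €74.40
Total: €67.19 + €74.40 = €141.59

€141.59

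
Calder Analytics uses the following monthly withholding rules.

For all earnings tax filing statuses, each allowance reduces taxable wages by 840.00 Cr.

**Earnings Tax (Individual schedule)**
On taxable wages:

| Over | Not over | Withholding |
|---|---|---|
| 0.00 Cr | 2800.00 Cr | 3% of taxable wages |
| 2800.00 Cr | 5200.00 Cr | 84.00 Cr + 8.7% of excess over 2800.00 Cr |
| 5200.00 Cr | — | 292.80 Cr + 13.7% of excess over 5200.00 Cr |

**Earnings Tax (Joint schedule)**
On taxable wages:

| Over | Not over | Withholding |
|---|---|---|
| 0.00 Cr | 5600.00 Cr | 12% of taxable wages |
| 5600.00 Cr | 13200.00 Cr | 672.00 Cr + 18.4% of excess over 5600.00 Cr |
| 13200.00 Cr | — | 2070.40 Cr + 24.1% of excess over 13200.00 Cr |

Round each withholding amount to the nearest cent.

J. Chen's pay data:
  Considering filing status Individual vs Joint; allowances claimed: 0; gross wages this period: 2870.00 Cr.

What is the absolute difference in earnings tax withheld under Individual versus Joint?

254.31 Cr

Earnings Tax (Individual): taxable = 2870.00 Cr
  84.00 Cr + 8.7% × (2870.00 Cr − 2800.00 Cr) = 84.00 Cr + 8.7% × 70.00 Cr = 90.09 Cr
Earnings Tax (Joint): taxable = 2870.00 Cr
  12% × 2870.00 Cr = 344.40 Cr
Difference: |90.09 Cr − 344.40 Cr| = 254.31 Cr (higher under Joint)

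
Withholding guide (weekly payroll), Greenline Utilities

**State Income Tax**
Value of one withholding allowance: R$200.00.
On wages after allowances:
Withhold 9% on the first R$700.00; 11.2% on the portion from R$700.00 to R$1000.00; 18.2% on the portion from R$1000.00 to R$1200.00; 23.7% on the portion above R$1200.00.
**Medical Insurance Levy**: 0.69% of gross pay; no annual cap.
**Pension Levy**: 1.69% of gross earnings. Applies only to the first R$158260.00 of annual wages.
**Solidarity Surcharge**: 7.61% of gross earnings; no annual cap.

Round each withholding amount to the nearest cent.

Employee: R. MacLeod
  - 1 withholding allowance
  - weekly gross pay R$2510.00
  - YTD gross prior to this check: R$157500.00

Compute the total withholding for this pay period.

R$617.24

State Income Tax: taxable = R$2510.00 − 1×R$200.00 = R$2310.00
  R$133.00 + 23.7% × (R$2310.00 − R$1200.00) = R$133.00 + 23.7% × R$1110.00 = R$396.07
Medical Insurance Levy: 0.69% × R$2510.00 = R$17.32
Pension Levy: cap R$158260.00 − YTD R$157500.00 = R$760.00 subject; 1.69% × R$760.00 = R$12.84
Solidarity Surcharge: 7.61% × R$2510.00 = R$191.01
Total: R$396.07 + R$17.32 + R$12.84 + R$191.01 = R$617.24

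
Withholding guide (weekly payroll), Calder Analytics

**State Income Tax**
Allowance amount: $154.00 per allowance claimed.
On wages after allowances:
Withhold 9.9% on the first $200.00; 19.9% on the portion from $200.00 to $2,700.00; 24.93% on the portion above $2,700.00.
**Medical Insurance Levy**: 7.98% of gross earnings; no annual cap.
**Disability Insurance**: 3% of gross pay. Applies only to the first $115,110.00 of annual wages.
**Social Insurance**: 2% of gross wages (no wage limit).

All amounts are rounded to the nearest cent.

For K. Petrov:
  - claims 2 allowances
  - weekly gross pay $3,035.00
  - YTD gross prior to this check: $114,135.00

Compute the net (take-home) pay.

State Income Tax: taxable = $3,035.00 − 2×$154.00 = $2,727.00
  $517.30 + 24.93% × ($2,727.00 − $2,700.00) = $517.30 + 24.93% × $27.00 = $524.03
Medical Insurance Levy: 7.98% × $3,035.00 = $242.19
Disability Insurance: cap $115,110.00 − YTD $114,135.00 = $975.00 subject; 3% × $975.00 = $29.25
Social Insurance: 2% × $3,035.00 = $60.70
Total withheld: $524.03 + $242.19 + $29.25 + $60.70 = $856.17
Net pay: $3,035.00 − $856.17 = $2,178.83

$2,178.83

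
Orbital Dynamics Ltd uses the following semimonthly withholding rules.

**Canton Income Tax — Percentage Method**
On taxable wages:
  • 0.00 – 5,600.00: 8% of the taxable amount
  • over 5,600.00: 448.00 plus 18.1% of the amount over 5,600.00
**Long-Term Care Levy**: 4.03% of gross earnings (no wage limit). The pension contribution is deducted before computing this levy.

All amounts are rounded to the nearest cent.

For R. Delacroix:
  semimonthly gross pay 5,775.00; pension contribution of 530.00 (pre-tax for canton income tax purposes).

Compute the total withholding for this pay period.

Canton Income Tax: taxable = 5,775.00 − 530.00 = 5,245.00
  8% × 5,245.00 = 419.60
Long-Term Care Levy: 4.03% × 5,245.00 = 211.37
Total: 419.60 + 211.37 = 630.97

630.97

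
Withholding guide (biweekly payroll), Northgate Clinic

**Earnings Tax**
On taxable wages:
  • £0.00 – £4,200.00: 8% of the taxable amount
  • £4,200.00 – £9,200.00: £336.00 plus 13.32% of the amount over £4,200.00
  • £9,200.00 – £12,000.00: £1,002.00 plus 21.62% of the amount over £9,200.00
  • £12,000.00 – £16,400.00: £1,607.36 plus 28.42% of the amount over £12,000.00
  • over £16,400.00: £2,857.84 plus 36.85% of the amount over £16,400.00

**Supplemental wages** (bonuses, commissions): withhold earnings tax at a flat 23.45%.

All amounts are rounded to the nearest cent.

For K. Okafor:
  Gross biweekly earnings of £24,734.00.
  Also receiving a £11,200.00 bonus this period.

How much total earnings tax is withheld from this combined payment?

£8,555.32

Earnings Tax: taxable = £24,734.00
  £2,857.84 + 36.85% × (£24,734.00 − £16,400.00) = £2,857.84 + 36.85% × £8,334.00 = £5,928.92
Supplemental (23.45% flat on bonus): 23.45% × £11,200.00 = £2,626.40
Total earnings tax: £5,928.92 + £2,626.40 = £8,555.32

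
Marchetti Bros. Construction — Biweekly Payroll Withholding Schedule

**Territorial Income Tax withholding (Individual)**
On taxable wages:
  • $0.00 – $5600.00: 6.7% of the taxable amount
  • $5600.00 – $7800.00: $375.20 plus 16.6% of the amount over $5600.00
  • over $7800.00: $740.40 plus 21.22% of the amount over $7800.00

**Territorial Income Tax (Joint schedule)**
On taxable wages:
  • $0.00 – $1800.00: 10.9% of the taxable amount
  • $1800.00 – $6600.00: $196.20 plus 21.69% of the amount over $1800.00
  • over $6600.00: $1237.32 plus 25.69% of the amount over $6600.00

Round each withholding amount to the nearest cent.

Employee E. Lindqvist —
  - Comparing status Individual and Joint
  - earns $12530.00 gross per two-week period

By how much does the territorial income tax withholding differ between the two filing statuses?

$1016.63

Territorial Income Tax (Individual): taxable = $12530.00
  $740.40 + 21.22% × ($12530.00 − $7800.00) = $740.40 + 21.22% × $4730.00 = $1744.11
Territorial Income Tax (Joint): taxable = $12530.00
  $1237.32 + 25.69% × ($12530.00 − $6600.00) = $1237.32 + 25.69% × $5930.00 = $2760.74
Difference: |$1744.11 − $2760.74| = $1016.63 (higher under Joint)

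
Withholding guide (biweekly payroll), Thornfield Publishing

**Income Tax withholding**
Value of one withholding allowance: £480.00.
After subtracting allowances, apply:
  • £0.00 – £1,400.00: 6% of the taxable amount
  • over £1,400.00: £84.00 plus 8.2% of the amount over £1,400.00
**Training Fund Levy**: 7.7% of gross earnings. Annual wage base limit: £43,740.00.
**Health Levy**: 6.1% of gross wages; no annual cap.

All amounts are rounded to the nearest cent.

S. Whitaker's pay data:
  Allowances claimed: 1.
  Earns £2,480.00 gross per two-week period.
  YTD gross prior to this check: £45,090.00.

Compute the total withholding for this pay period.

Income Tax: taxable = £2,480.00 − 1×£480.00 = £2,000.00
  £84.00 + 8.2% × (£2,000.00 − £1,400.00) = £84.00 + 8.2% × £600.00 = £133.20
Training Fund Levy: YTD £45,090.00 ≥ cap £43,740.00 → £0.00
Health Levy: 6.1% × £2,480.00 = £151.28
Total: £133.20 + £0.00 + £151.28 = £284.48

£284.48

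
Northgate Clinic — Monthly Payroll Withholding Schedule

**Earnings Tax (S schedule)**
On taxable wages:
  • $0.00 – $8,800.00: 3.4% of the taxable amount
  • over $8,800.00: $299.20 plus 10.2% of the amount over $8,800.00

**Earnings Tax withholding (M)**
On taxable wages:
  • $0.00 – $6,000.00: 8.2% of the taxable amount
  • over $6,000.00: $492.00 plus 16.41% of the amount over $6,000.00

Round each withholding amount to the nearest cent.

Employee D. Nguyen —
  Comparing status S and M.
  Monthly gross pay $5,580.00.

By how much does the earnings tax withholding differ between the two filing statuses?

Earnings Tax (S): taxable = $5,580.00
  3.4% × $5,580.00 = $189.72
Earnings Tax (M): taxable = $5,580.00
  8.2% × $5,580.00 = $457.56
Difference: |$189.72 − $457.56| = $267.84 (higher under M)

$267.84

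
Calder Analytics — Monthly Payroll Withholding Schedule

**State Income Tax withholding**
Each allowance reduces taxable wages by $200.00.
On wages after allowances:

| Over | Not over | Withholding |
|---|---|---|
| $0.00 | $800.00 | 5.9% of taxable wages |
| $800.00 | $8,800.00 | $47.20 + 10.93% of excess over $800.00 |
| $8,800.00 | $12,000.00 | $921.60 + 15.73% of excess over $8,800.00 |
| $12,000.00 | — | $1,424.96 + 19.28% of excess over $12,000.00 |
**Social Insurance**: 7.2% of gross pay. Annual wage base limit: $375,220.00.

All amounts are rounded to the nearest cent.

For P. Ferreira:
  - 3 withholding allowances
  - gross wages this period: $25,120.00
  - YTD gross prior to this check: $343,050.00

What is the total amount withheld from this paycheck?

$5,647.46

State Income Tax: taxable = $25,120.00 − 3×$200.00 = $24,520.00
  $1,424.96 + 19.28% × ($24,520.00 − $12,000.00) = $1,424.96 + 19.28% × $12,520.00 = $3,838.82
Social Insurance: 7.2% × $25,120.00 = $1,808.64
Total: $3,838.82 + $1,808.64 = $5,647.46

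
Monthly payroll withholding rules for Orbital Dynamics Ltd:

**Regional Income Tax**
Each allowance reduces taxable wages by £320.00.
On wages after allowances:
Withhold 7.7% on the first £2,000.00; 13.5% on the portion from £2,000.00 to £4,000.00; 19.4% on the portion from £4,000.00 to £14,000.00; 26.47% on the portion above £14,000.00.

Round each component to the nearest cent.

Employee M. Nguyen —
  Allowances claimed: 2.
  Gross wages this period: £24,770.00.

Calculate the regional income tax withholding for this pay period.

Regional Income Tax: taxable = £24,770.00 − 2×£320.00 = £24,130.00
  £2,364.00 + 26.47% × (£24,130.00 − £14,000.00) = £2,364.00 + 26.47% × £10,130.00 = £5,045.41

£5,045.41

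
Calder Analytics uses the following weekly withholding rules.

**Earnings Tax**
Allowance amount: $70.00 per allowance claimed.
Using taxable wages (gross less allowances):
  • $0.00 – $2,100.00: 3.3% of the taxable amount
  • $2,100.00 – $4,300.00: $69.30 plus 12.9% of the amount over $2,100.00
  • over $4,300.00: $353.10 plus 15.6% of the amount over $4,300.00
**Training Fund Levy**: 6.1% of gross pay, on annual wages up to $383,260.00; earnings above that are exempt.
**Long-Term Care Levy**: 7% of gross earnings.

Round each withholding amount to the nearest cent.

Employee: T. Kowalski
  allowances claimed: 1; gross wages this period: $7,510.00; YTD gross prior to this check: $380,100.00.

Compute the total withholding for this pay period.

$1,561.40

Earnings Tax: taxable = $7,510.00 − 1×$70.00 = $7,440.00
  $353.10 + 15.6% × ($7,440.00 − $4,300.00) = $353.10 + 15.6% × $3,140.00 = $842.94
Training Fund Levy: cap $383,260.00 − YTD $380,100.00 = $3,160.00 subject; 6.1% × $3,160.00 = $192.76
Long-Term Care Levy: 7% × $7,510.00 = $525.70
Total: $842.94 + $192.76 + $525.70 = $1,561.40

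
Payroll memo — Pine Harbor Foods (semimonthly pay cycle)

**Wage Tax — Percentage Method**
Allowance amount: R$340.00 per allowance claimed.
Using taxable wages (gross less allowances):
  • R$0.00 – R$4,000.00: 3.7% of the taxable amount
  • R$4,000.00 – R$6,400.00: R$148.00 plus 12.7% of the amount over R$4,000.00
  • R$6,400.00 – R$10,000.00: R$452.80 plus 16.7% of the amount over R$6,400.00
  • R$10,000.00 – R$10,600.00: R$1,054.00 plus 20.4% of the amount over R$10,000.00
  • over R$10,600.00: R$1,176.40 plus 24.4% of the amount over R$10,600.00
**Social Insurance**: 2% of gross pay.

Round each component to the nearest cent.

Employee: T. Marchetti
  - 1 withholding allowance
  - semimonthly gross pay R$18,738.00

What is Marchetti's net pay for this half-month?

Wage Tax: taxable = R$18,738.00 − 1×R$340.00 = R$18,398.00
  R$1,176.40 + 24.4% × (R$18,398.00 − R$10,600.00) = R$1,176.40 + 24.4% × R$7,798.00 = R$3,079.11
Social Insurance: 2% × R$18,738.00 = R$374.76
Total withheld: R$3,079.11 + R$374.76 = R$3,453.87
Net pay: R$18,738.00 − R$3,453.87 = R$15,284.13

R$15,284.13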